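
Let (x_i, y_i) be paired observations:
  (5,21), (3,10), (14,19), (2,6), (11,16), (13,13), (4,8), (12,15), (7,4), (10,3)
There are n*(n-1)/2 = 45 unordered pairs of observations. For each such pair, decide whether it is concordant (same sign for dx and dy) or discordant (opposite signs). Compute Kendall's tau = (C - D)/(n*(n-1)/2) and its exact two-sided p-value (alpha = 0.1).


Step 1: Enumerate the 45 unordered pairs (i,j) with i<j and classify each by sign(x_j-x_i) * sign(y_j-y_i).
  (1,2):dx=-2,dy=-11->C; (1,3):dx=+9,dy=-2->D; (1,4):dx=-3,dy=-15->C; (1,5):dx=+6,dy=-5->D
  (1,6):dx=+8,dy=-8->D; (1,7):dx=-1,dy=-13->C; (1,8):dx=+7,dy=-6->D; (1,9):dx=+2,dy=-17->D
  (1,10):dx=+5,dy=-18->D; (2,3):dx=+11,dy=+9->C; (2,4):dx=-1,dy=-4->C; (2,5):dx=+8,dy=+6->C
  (2,6):dx=+10,dy=+3->C; (2,7):dx=+1,dy=-2->D; (2,8):dx=+9,dy=+5->C; (2,9):dx=+4,dy=-6->D
  (2,10):dx=+7,dy=-7->D; (3,4):dx=-12,dy=-13->C; (3,5):dx=-3,dy=-3->C; (3,6):dx=-1,dy=-6->C
  (3,7):dx=-10,dy=-11->C; (3,8):dx=-2,dy=-4->C; (3,9):dx=-7,dy=-15->C; (3,10):dx=-4,dy=-16->C
  (4,5):dx=+9,dy=+10->C; (4,6):dx=+11,dy=+7->C; (4,7):dx=+2,dy=+2->C; (4,8):dx=+10,dy=+9->C
  (4,9):dx=+5,dy=-2->D; (4,10):dx=+8,dy=-3->D; (5,6):dx=+2,dy=-3->D; (5,7):dx=-7,dy=-8->C
  (5,8):dx=+1,dy=-1->D; (5,9):dx=-4,dy=-12->C; (5,10):dx=-1,dy=-13->C; (6,7):dx=-9,dy=-5->C
  (6,8):dx=-1,dy=+2->D; (6,9):dx=-6,dy=-9->C; (6,10):dx=-3,dy=-10->C; (7,8):dx=+8,dy=+7->C
  (7,9):dx=+3,dy=-4->D; (7,10):dx=+6,dy=-5->D; (8,9):dx=-5,dy=-11->C; (8,10):dx=-2,dy=-12->C
  (9,10):dx=+3,dy=-1->D
Step 2: C = 28, D = 17, total pairs = 45.
Step 3: tau = (C - D)/(n(n-1)/2) = (28 - 17)/45 = 0.244444.
Step 4: Exact two-sided p-value (enumerate n! = 3628800 permutations of y under H0): p = 0.380720.
Step 5: alpha = 0.1. fail to reject H0.

tau_b = 0.2444 (C=28, D=17), p = 0.380720, fail to reject H0.


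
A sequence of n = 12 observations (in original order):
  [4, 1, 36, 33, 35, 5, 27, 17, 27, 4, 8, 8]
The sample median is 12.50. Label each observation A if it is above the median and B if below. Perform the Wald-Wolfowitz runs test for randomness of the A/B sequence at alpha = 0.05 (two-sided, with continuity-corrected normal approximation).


Step 1: Compute median = 12.50; label A = above, B = below.
Labels in order: BBAAABAAABBB  (n_A = 6, n_B = 6)
Step 2: Count runs R = 5.
Step 3: Under H0 (random ordering), E[R] = 2*n_A*n_B/(n_A+n_B) + 1 = 2*6*6/12 + 1 = 7.0000.
        Var[R] = 2*n_A*n_B*(2*n_A*n_B - n_A - n_B) / ((n_A+n_B)^2 * (n_A+n_B-1)) = 4320/1584 = 2.7273.
        SD[R] = 1.6514.
Step 4: Continuity-corrected z = (R + 0.5 - E[R]) / SD[R] = (5 + 0.5 - 7.0000) / 1.6514 = -0.9083.
Step 5: Two-sided p-value via normal approximation = 2*(1 - Phi(|z|)) = 0.363722.
Step 6: alpha = 0.05. fail to reject H0.

R = 5, z = -0.9083, p = 0.363722, fail to reject H0.


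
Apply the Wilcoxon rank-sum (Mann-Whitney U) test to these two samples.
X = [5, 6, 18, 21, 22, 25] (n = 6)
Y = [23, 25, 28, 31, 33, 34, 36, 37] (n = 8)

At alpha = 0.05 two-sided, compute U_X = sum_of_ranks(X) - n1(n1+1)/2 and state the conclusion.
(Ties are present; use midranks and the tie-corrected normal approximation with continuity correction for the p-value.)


Step 1: Combine and sort all 14 observations; assign midranks.
sorted (value, group): (5,X), (6,X), (18,X), (21,X), (22,X), (23,Y), (25,X), (25,Y), (28,Y), (31,Y), (33,Y), (34,Y), (36,Y), (37,Y)
ranks: 5->1, 6->2, 18->3, 21->4, 22->5, 23->6, 25->7.5, 25->7.5, 28->9, 31->10, 33->11, 34->12, 36->13, 37->14
Step 2: Rank sum for X: R1 = 1 + 2 + 3 + 4 + 5 + 7.5 = 22.5.
Step 3: U_X = R1 - n1(n1+1)/2 = 22.5 - 6*7/2 = 22.5 - 21 = 1.5.
       U_Y = n1*n2 - U_X = 48 - 1.5 = 46.5.
Step 4: Ties are present, so use the tie-corrected normal approximation (with continuity correction) for the p-value.
Step 5: p-value = 0.004465; compare to alpha = 0.05. reject H0.

U_X = 1.5, p = 0.004465, reject H0 at alpha = 0.05.


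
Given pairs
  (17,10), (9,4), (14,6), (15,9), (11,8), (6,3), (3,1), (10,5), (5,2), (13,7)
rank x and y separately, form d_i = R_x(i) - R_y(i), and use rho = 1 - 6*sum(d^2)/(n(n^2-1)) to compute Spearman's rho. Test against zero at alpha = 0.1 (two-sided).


Step 1: Rank x and y separately (midranks; no ties here).
rank(x): 17->10, 9->4, 14->8, 15->9, 11->6, 6->3, 3->1, 10->5, 5->2, 13->7
rank(y): 10->10, 4->4, 6->6, 9->9, 8->8, 3->3, 1->1, 5->5, 2->2, 7->7
Step 2: d_i = R_x(i) - R_y(i); compute d_i^2.
  (10-10)^2=0, (4-4)^2=0, (8-6)^2=4, (9-9)^2=0, (6-8)^2=4, (3-3)^2=0, (1-1)^2=0, (5-5)^2=0, (2-2)^2=0, (7-7)^2=0
sum(d^2) = 8.
Step 3: rho = 1 - 6*8 / (10*(10^2 - 1)) = 1 - 48/990 = 0.951515.
Step 4: Under H0, t = rho * sqrt((n-2)/(1-rho^2)) = 8.7493 ~ t(8).
Step 5: Two-sided p-value from the t-distribution with 8 df = 0.000023.
Step 6: alpha = 0.1. reject H0.

rho = 0.9515, p = 0.000023, reject H0 at alpha = 0.1.


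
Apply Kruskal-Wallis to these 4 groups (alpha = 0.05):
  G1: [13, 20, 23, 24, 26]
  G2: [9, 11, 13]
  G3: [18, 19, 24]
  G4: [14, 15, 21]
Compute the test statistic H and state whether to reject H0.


Step 1: Combine all N = 14 observations and assign midranks.
sorted (value, group, rank): (9,G2,1), (11,G2,2), (13,G1,3.5), (13,G2,3.5), (14,G4,5), (15,G4,6), (18,G3,7), (19,G3,8), (20,G1,9), (21,G4,10), (23,G1,11), (24,G1,12.5), (24,G3,12.5), (26,G1,14)
Step 2: Sum ranks within each group.
R_1 = 50 (n_1 = 5)
R_2 = 6.5 (n_2 = 3)
R_3 = 27.5 (n_3 = 3)
R_4 = 21 (n_4 = 3)
Step 3: H = 12/(N(N+1)) * sum(R_i^2/n_i) - 3(N+1)
     = 12/(14*15) * (50^2/5 + 6.5^2/3 + 27.5^2/3 + 21^2/3) - 3*15
     = 0.057143 * 913.167 - 45
     = 7.180952.
Step 4: Ties present; correction factor C = 1 - 12/(14^3 - 14) = 0.995604. Corrected H = 7.180952 / 0.995604 = 7.212656.
Step 5: Under H0, H ~ chi^2(3); p-value = 0.065420.
Step 6: alpha = 0.05. fail to reject H0.

H = 7.2127, df = 3, p = 0.065420, fail to reject H0.


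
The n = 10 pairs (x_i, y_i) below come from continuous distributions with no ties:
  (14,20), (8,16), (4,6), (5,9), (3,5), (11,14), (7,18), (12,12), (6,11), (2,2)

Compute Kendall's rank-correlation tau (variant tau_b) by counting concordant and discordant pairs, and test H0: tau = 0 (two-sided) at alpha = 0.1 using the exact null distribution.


Step 1: Enumerate the 45 unordered pairs (i,j) with i<j and classify each by sign(x_j-x_i) * sign(y_j-y_i).
  (1,2):dx=-6,dy=-4->C; (1,3):dx=-10,dy=-14->C; (1,4):dx=-9,dy=-11->C; (1,5):dx=-11,dy=-15->C
  (1,6):dx=-3,dy=-6->C; (1,7):dx=-7,dy=-2->C; (1,8):dx=-2,dy=-8->C; (1,9):dx=-8,dy=-9->C
  (1,10):dx=-12,dy=-18->C; (2,3):dx=-4,dy=-10->C; (2,4):dx=-3,dy=-7->C; (2,5):dx=-5,dy=-11->C
  (2,6):dx=+3,dy=-2->D; (2,7):dx=-1,dy=+2->D; (2,8):dx=+4,dy=-4->D; (2,9):dx=-2,dy=-5->C
  (2,10):dx=-6,dy=-14->C; (3,4):dx=+1,dy=+3->C; (3,5):dx=-1,dy=-1->C; (3,6):dx=+7,dy=+8->C
  (3,7):dx=+3,dy=+12->C; (3,8):dx=+8,dy=+6->C; (3,9):dx=+2,dy=+5->C; (3,10):dx=-2,dy=-4->C
  (4,5):dx=-2,dy=-4->C; (4,6):dx=+6,dy=+5->C; (4,7):dx=+2,dy=+9->C; (4,8):dx=+7,dy=+3->C
  (4,9):dx=+1,dy=+2->C; (4,10):dx=-3,dy=-7->C; (5,6):dx=+8,dy=+9->C; (5,7):dx=+4,dy=+13->C
  (5,8):dx=+9,dy=+7->C; (5,9):dx=+3,dy=+6->C; (5,10):dx=-1,dy=-3->C; (6,7):dx=-4,dy=+4->D
  (6,8):dx=+1,dy=-2->D; (6,9):dx=-5,dy=-3->C; (6,10):dx=-9,dy=-12->C; (7,8):dx=+5,dy=-6->D
  (7,9):dx=-1,dy=-7->C; (7,10):dx=-5,dy=-16->C; (8,9):dx=-6,dy=-1->C; (8,10):dx=-10,dy=-10->C
  (9,10):dx=-4,dy=-9->C
Step 2: C = 39, D = 6, total pairs = 45.
Step 3: tau = (C - D)/(n(n-1)/2) = (39 - 6)/45 = 0.733333.
Step 4: Exact two-sided p-value (enumerate n! = 3628800 permutations of y under H0): p = 0.002213.
Step 5: alpha = 0.1. reject H0.

tau_b = 0.7333 (C=39, D=6), p = 0.002213, reject H0.


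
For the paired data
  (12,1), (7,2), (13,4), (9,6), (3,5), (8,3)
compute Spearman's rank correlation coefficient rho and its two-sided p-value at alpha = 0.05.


Step 1: Rank x and y separately (midranks; no ties here).
rank(x): 12->5, 7->2, 13->6, 9->4, 3->1, 8->3
rank(y): 1->1, 2->2, 4->4, 6->6, 5->5, 3->3
Step 2: d_i = R_x(i) - R_y(i); compute d_i^2.
  (5-1)^2=16, (2-2)^2=0, (6-4)^2=4, (4-6)^2=4, (1-5)^2=16, (3-3)^2=0
sum(d^2) = 40.
Step 3: rho = 1 - 6*40 / (6*(6^2 - 1)) = 1 - 240/210 = -0.142857.
Step 4: Under H0, t = rho * sqrt((n-2)/(1-rho^2)) = -0.2887 ~ t(4).
Step 5: Two-sided p-value from the t-distribution with 4 df = 0.787172.
Step 6: alpha = 0.05. fail to reject H0.

rho = -0.1429, p = 0.787172, fail to reject H0 at alpha = 0.05.


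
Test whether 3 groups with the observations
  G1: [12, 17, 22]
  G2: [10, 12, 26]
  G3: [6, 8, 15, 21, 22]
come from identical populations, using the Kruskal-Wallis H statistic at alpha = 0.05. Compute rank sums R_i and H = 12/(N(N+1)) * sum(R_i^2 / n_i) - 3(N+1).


Step 1: Combine all N = 11 observations and assign midranks.
sorted (value, group, rank): (6,G3,1), (8,G3,2), (10,G2,3), (12,G1,4.5), (12,G2,4.5), (15,G3,6), (17,G1,7), (21,G3,8), (22,G1,9.5), (22,G3,9.5), (26,G2,11)
Step 2: Sum ranks within each group.
R_1 = 21 (n_1 = 3)
R_2 = 18.5 (n_2 = 3)
R_3 = 26.5 (n_3 = 5)
Step 3: H = 12/(N(N+1)) * sum(R_i^2/n_i) - 3(N+1)
     = 12/(11*12) * (21^2/3 + 18.5^2/3 + 26.5^2/5) - 3*12
     = 0.090909 * 401.533 - 36
     = 0.503030.
Step 4: Ties present; correction factor C = 1 - 12/(11^3 - 11) = 0.990909. Corrected H = 0.503030 / 0.990909 = 0.507645.
Step 5: Under H0, H ~ chi^2(2); p-value = 0.775829.
Step 6: alpha = 0.05. fail to reject H0.

H = 0.5076, df = 2, p = 0.775829, fail to reject H0.


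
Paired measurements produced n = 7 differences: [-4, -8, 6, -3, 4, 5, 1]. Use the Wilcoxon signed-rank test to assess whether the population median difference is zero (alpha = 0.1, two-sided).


Step 1: Drop any zero differences (none here) and take |d_i|.
|d| = [4, 8, 6, 3, 4, 5, 1]
Step 2: Midrank |d_i| (ties get averaged ranks).
ranks: |4|->3.5, |8|->7, |6|->6, |3|->2, |4|->3.5, |5|->5, |1|->1
Step 3: Attach original signs; sum ranks with positive sign and with negative sign.
W+ = 6 + 3.5 + 5 + 1 = 15.5
W- = 3.5 + 7 + 2 = 12.5
(Check: W+ + W- = 28 should equal n(n+1)/2 = 28.)
Step 4: Test statistic W = min(W+, W-) = 12.5.
Step 5: Ties in |d|, so use the tie-corrected normal approximation.
        E[W] = n(n+1)/4 = 7*8/4 = 14.
        Tie groups: |d|=4 (t=2); sum(t^3 - t) = 6.
        Var[W] = n(n+1)(2n+1)/24 - sum(t^3-t)/48 = 840/24 - 6/48 = 34.875.
        z = (W - E[W]) / sqrt(Var[W]) = (12.5 - 14) / 5.9055 = -0.2540.
        Two-sided p = 2*Phi(z) = 0.799495.
Step 6: alpha = 0.1. fail to reject H0.

W+ = 15.5, W- = 12.5, W = min = 12.5, p = 0.799495, fail to reject H0.


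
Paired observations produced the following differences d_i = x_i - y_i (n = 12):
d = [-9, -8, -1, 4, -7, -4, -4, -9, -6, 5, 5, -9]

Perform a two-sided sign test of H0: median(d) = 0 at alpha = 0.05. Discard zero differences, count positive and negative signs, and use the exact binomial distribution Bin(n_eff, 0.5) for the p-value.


Step 1: Discard zero differences. Original n = 12; n_eff = number of nonzero differences = 12.
Nonzero differences (with sign): -9, -8, -1, +4, -7, -4, -4, -9, -6, +5, +5, -9
Step 2: Count signs: positive = 3, negative = 9.
Step 3: Under H0: P(positive) = 0.5, so the number of positives S ~ Bin(12, 0.5).
Step 4: Two-sided exact p-value = sum of Bin(12,0.5) probabilities at or below the observed probability = 0.145996.
Step 5: alpha = 0.05. fail to reject H0.

n_eff = 12, pos = 3, neg = 9, p = 0.145996, fail to reject H0.


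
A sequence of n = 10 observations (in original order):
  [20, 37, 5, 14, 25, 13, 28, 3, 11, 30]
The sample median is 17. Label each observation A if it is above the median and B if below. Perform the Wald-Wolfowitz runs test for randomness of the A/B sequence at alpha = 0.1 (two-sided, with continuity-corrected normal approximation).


Step 1: Compute median = 17; label A = above, B = below.
Labels in order: AABBABABBA  (n_A = 5, n_B = 5)
Step 2: Count runs R = 7.
Step 3: Under H0 (random ordering), E[R] = 2*n_A*n_B/(n_A+n_B) + 1 = 2*5*5/10 + 1 = 6.0000.
        Var[R] = 2*n_A*n_B*(2*n_A*n_B - n_A - n_B) / ((n_A+n_B)^2 * (n_A+n_B-1)) = 2000/900 = 2.2222.
        SD[R] = 1.4907.
Step 4: Continuity-corrected z = (R - 0.5 - E[R]) / SD[R] = (7 - 0.5 - 6.0000) / 1.4907 = 0.3354.
Step 5: Two-sided p-value via normal approximation = 2*(1 - Phi(|z|)) = 0.737316.
Step 6: alpha = 0.1. fail to reject H0.

R = 7, z = 0.3354, p = 0.737316, fail to reject H0.


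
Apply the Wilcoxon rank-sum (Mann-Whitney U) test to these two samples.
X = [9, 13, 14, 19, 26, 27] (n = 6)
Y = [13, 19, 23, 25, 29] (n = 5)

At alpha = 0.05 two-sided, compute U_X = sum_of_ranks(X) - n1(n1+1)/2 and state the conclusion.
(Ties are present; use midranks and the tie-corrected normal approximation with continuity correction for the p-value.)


Step 1: Combine and sort all 11 observations; assign midranks.
sorted (value, group): (9,X), (13,X), (13,Y), (14,X), (19,X), (19,Y), (23,Y), (25,Y), (26,X), (27,X), (29,Y)
ranks: 9->1, 13->2.5, 13->2.5, 14->4, 19->5.5, 19->5.5, 23->7, 25->8, 26->9, 27->10, 29->11
Step 2: Rank sum for X: R1 = 1 + 2.5 + 4 + 5.5 + 9 + 10 = 32.
Step 3: U_X = R1 - n1(n1+1)/2 = 32 - 6*7/2 = 32 - 21 = 11.
       U_Y = n1*n2 - U_X = 30 - 11 = 19.
Step 4: Ties are present, so use the tie-corrected normal approximation (with continuity correction) for the p-value.
Step 5: p-value = 0.520916; compare to alpha = 0.05. fail to reject H0.

U_X = 11, p = 0.520916, fail to reject H0 at alpha = 0.05.


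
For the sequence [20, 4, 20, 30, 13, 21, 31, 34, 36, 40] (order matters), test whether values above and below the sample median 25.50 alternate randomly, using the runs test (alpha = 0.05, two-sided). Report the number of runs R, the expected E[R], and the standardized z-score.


Step 1: Compute median = 25.50; label A = above, B = below.
Labels in order: BBBABBAAAA  (n_A = 5, n_B = 5)
Step 2: Count runs R = 4.
Step 3: Under H0 (random ordering), E[R] = 2*n_A*n_B/(n_A+n_B) + 1 = 2*5*5/10 + 1 = 6.0000.
        Var[R] = 2*n_A*n_B*(2*n_A*n_B - n_A - n_B) / ((n_A+n_B)^2 * (n_A+n_B-1)) = 2000/900 = 2.2222.
        SD[R] = 1.4907.
Step 4: Continuity-corrected z = (R + 0.5 - E[R]) / SD[R] = (4 + 0.5 - 6.0000) / 1.4907 = -1.0062.
Step 5: Two-sided p-value via normal approximation = 2*(1 - Phi(|z|)) = 0.314305.
Step 6: alpha = 0.05. fail to reject H0.

R = 4, z = -1.0062, p = 0.314305, fail to reject H0.


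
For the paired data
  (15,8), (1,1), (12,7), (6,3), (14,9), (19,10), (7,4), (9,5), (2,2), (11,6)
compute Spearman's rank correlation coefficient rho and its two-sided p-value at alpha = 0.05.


Step 1: Rank x and y separately (midranks; no ties here).
rank(x): 15->9, 1->1, 12->7, 6->3, 14->8, 19->10, 7->4, 9->5, 2->2, 11->6
rank(y): 8->8, 1->1, 7->7, 3->3, 9->9, 10->10, 4->4, 5->5, 2->2, 6->6
Step 2: d_i = R_x(i) - R_y(i); compute d_i^2.
  (9-8)^2=1, (1-1)^2=0, (7-7)^2=0, (3-3)^2=0, (8-9)^2=1, (10-10)^2=0, (4-4)^2=0, (5-5)^2=0, (2-2)^2=0, (6-6)^2=0
sum(d^2) = 2.
Step 3: rho = 1 - 6*2 / (10*(10^2 - 1)) = 1 - 12/990 = 0.987879.
Step 4: Under H0, t = rho * sqrt((n-2)/(1-rho^2)) = 18.0003 ~ t(8).
Step 5: Two-sided p-value from the t-distribution with 8 df = 0.000000.
Step 6: alpha = 0.05. reject H0.

rho = 0.9879, p = 0.000000, reject H0 at alpha = 0.05.


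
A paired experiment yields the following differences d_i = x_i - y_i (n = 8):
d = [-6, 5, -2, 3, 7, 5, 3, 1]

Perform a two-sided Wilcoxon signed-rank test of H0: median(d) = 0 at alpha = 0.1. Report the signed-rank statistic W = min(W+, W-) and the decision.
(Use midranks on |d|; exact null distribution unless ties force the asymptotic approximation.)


Step 1: Drop any zero differences (none here) and take |d_i|.
|d| = [6, 5, 2, 3, 7, 5, 3, 1]
Step 2: Midrank |d_i| (ties get averaged ranks).
ranks: |6|->7, |5|->5.5, |2|->2, |3|->3.5, |7|->8, |5|->5.5, |3|->3.5, |1|->1
Step 3: Attach original signs; sum ranks with positive sign and with negative sign.
W+ = 5.5 + 3.5 + 8 + 5.5 + 3.5 + 1 = 27
W- = 7 + 2 = 9
(Check: W+ + W- = 36 should equal n(n+1)/2 = 36.)
Step 4: Test statistic W = min(W+, W-) = 9.
Step 5: Ties in |d|, so use the tie-corrected normal approximation.
        E[W] = n(n+1)/4 = 8*9/4 = 18.
        Tie groups: |d|=3 (t=2), |d|=5 (t=2); sum(t^3 - t) = 12.
        Var[W] = n(n+1)(2n+1)/24 - sum(t^3-t)/48 = 1224/24 - 12/48 = 50.75.
        z = (W - E[W]) / sqrt(Var[W]) = (9 - 18) / 7.1239 = -1.2634.
        Two-sided p = 2*Phi(z) = 0.206463.
Step 6: alpha = 0.1. fail to reject H0.

W+ = 27, W- = 9, W = min = 9, p = 0.206463, fail to reject H0.


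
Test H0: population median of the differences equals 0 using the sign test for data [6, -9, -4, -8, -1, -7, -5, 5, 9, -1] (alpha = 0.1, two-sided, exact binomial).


Step 1: Discard zero differences. Original n = 10; n_eff = number of nonzero differences = 10.
Nonzero differences (with sign): +6, -9, -4, -8, -1, -7, -5, +5, +9, -1
Step 2: Count signs: positive = 3, negative = 7.
Step 3: Under H0: P(positive) = 0.5, so the number of positives S ~ Bin(10, 0.5).
Step 4: Two-sided exact p-value = sum of Bin(10,0.5) probabilities at or below the observed probability = 0.343750.
Step 5: alpha = 0.1. fail to reject H0.

n_eff = 10, pos = 3, neg = 7, p = 0.343750, fail to reject H0.


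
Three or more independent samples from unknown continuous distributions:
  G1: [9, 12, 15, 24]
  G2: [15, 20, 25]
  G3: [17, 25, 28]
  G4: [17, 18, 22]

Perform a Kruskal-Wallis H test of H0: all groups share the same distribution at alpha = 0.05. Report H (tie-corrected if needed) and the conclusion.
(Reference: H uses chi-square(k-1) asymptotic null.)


Step 1: Combine all N = 13 observations and assign midranks.
sorted (value, group, rank): (9,G1,1), (12,G1,2), (15,G1,3.5), (15,G2,3.5), (17,G3,5.5), (17,G4,5.5), (18,G4,7), (20,G2,8), (22,G4,9), (24,G1,10), (25,G2,11.5), (25,G3,11.5), (28,G3,13)
Step 2: Sum ranks within each group.
R_1 = 16.5 (n_1 = 4)
R_2 = 23 (n_2 = 3)
R_3 = 30 (n_3 = 3)
R_4 = 21.5 (n_4 = 3)
Step 3: H = 12/(N(N+1)) * sum(R_i^2/n_i) - 3(N+1)
     = 12/(13*14) * (16.5^2/4 + 23^2/3 + 30^2/3 + 21.5^2/3) - 3*14
     = 0.065934 * 698.479 - 42
     = 4.053571.
Step 4: Ties present; correction factor C = 1 - 18/(13^3 - 13) = 0.991758. Corrected H = 4.053571 / 0.991758 = 4.087258.
Step 5: Under H0, H ~ chi^2(3); p-value = 0.252195.
Step 6: alpha = 0.05. fail to reject H0.

H = 4.0873, df = 3, p = 0.252195, fail to reject H0.


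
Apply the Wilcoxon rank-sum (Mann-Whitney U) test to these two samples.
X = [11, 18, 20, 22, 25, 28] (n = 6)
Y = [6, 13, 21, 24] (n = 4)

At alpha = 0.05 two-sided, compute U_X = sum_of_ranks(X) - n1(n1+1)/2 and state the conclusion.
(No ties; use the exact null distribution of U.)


Step 1: Combine and sort all 10 observations; assign midranks.
sorted (value, group): (6,Y), (11,X), (13,Y), (18,X), (20,X), (21,Y), (22,X), (24,Y), (25,X), (28,X)
ranks: 6->1, 11->2, 13->3, 18->4, 20->5, 21->6, 22->7, 24->8, 25->9, 28->10
Step 2: Rank sum for X: R1 = 2 + 4 + 5 + 7 + 9 + 10 = 37.
Step 3: U_X = R1 - n1(n1+1)/2 = 37 - 6*7/2 = 37 - 21 = 16.
       U_Y = n1*n2 - U_X = 24 - 16 = 8.
Step 4: No ties, so the exact null distribution of U (based on enumerating the C(10,6) = 210 equally likely rank assignments) gives the two-sided p-value.
Step 5: p-value = 0.476190; compare to alpha = 0.05. fail to reject H0.

U_X = 16, p = 0.476190, fail to reject H0 at alpha = 0.05.


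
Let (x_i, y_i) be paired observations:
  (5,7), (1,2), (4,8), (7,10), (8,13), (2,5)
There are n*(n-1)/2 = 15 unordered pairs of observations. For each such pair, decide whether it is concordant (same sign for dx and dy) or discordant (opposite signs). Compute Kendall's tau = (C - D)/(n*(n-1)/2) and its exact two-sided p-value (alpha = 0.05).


Step 1: Enumerate the 15 unordered pairs (i,j) with i<j and classify each by sign(x_j-x_i) * sign(y_j-y_i).
  (1,2):dx=-4,dy=-5->C; (1,3):dx=-1,dy=+1->D; (1,4):dx=+2,dy=+3->C; (1,5):dx=+3,dy=+6->C
  (1,6):dx=-3,dy=-2->C; (2,3):dx=+3,dy=+6->C; (2,4):dx=+6,dy=+8->C; (2,5):dx=+7,dy=+11->C
  (2,6):dx=+1,dy=+3->C; (3,4):dx=+3,dy=+2->C; (3,5):dx=+4,dy=+5->C; (3,6):dx=-2,dy=-3->C
  (4,5):dx=+1,dy=+3->C; (4,6):dx=-5,dy=-5->C; (5,6):dx=-6,dy=-8->C
Step 2: C = 14, D = 1, total pairs = 15.
Step 3: tau = (C - D)/(n(n-1)/2) = (14 - 1)/15 = 0.866667.
Step 4: Exact two-sided p-value (enumerate n! = 720 permutations of y under H0): p = 0.016667.
Step 5: alpha = 0.05. reject H0.

tau_b = 0.8667 (C=14, D=1), p = 0.016667, reject H0.


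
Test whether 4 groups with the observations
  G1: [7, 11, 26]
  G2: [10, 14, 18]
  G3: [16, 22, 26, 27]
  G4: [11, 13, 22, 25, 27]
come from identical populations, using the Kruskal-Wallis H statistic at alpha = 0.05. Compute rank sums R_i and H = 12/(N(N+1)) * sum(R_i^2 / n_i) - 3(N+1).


Step 1: Combine all N = 15 observations and assign midranks.
sorted (value, group, rank): (7,G1,1), (10,G2,2), (11,G1,3.5), (11,G4,3.5), (13,G4,5), (14,G2,6), (16,G3,7), (18,G2,8), (22,G3,9.5), (22,G4,9.5), (25,G4,11), (26,G1,12.5), (26,G3,12.5), (27,G3,14.5), (27,G4,14.5)
Step 2: Sum ranks within each group.
R_1 = 17 (n_1 = 3)
R_2 = 16 (n_2 = 3)
R_3 = 43.5 (n_3 = 4)
R_4 = 43.5 (n_4 = 5)
Step 3: H = 12/(N(N+1)) * sum(R_i^2/n_i) - 3(N+1)
     = 12/(15*16) * (17^2/3 + 16^2/3 + 43.5^2/4 + 43.5^2/5) - 3*16
     = 0.050000 * 1033.18 - 48
     = 3.658958.
Step 4: Ties present; correction factor C = 1 - 24/(15^3 - 15) = 0.992857. Corrected H = 3.658958 / 0.992857 = 3.685282.
Step 5: Under H0, H ~ chi^2(3); p-value = 0.297515.
Step 6: alpha = 0.05. fail to reject H0.

H = 3.6853, df = 3, p = 0.297515, fail to reject H0.


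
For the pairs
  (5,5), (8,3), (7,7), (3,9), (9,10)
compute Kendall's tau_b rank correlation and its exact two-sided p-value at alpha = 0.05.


Step 1: Enumerate the 10 unordered pairs (i,j) with i<j and classify each by sign(x_j-x_i) * sign(y_j-y_i).
  (1,2):dx=+3,dy=-2->D; (1,3):dx=+2,dy=+2->C; (1,4):dx=-2,dy=+4->D; (1,5):dx=+4,dy=+5->C
  (2,3):dx=-1,dy=+4->D; (2,4):dx=-5,dy=+6->D; (2,5):dx=+1,dy=+7->C; (3,4):dx=-4,dy=+2->D
  (3,5):dx=+2,dy=+3->C; (4,5):dx=+6,dy=+1->C
Step 2: C = 5, D = 5, total pairs = 10.
Step 3: tau = (C - D)/(n(n-1)/2) = (5 - 5)/10 = 0.000000.
Step 4: Exact two-sided p-value (enumerate n! = 120 permutations of y under H0): p = 1.000000.
Step 5: alpha = 0.05. fail to reject H0.

tau_b = 0.0000 (C=5, D=5), p = 1.000000, fail to reject H0.


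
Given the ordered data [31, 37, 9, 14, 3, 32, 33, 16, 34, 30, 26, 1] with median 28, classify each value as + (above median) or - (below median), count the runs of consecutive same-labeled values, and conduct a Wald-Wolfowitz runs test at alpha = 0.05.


Step 1: Compute median = 28; label A = above, B = below.
Labels in order: AABBBAABAABB  (n_A = 6, n_B = 6)
Step 2: Count runs R = 6.
Step 3: Under H0 (random ordering), E[R] = 2*n_A*n_B/(n_A+n_B) + 1 = 2*6*6/12 + 1 = 7.0000.
        Var[R] = 2*n_A*n_B*(2*n_A*n_B - n_A - n_B) / ((n_A+n_B)^2 * (n_A+n_B-1)) = 4320/1584 = 2.7273.
        SD[R] = 1.6514.
Step 4: Continuity-corrected z = (R + 0.5 - E[R]) / SD[R] = (6 + 0.5 - 7.0000) / 1.6514 = -0.3028.
Step 5: Two-sided p-value via normal approximation = 2*(1 - Phi(|z|)) = 0.762069.
Step 6: alpha = 0.05. fail to reject H0.

R = 6, z = -0.3028, p = 0.762069, fail to reject H0.


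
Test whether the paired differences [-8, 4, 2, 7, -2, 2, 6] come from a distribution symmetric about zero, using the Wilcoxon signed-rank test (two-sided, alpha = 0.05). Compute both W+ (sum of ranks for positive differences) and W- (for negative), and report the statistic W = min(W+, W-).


Step 1: Drop any zero differences (none here) and take |d_i|.
|d| = [8, 4, 2, 7, 2, 2, 6]
Step 2: Midrank |d_i| (ties get averaged ranks).
ranks: |8|->7, |4|->4, |2|->2, |7|->6, |2|->2, |2|->2, |6|->5
Step 3: Attach original signs; sum ranks with positive sign and with negative sign.
W+ = 4 + 2 + 6 + 2 + 5 = 19
W- = 7 + 2 = 9
(Check: W+ + W- = 28 should equal n(n+1)/2 = 28.)
Step 4: Test statistic W = min(W+, W-) = 9.
Step 5: Ties in |d|, so use the tie-corrected normal approximation.
        E[W] = n(n+1)/4 = 7*8/4 = 14.
        Tie groups: |d|=2 (t=3); sum(t^3 - t) = 24.
        Var[W] = n(n+1)(2n+1)/24 - sum(t^3-t)/48 = 840/24 - 24/48 = 34.5.
        z = (W - E[W]) / sqrt(Var[W]) = (9 - 14) / 5.8737 = -0.8513.
        Two-sided p = 2*Phi(z) = 0.394627.
Step 6: alpha = 0.05. fail to reject H0.

W+ = 19, W- = 9, W = min = 9, p = 0.394627, fail to reject H0.


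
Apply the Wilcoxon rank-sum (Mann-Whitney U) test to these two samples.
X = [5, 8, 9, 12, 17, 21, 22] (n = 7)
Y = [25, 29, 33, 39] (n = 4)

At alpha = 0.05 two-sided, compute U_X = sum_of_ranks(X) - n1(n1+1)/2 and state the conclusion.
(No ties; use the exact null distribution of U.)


Step 1: Combine and sort all 11 observations; assign midranks.
sorted (value, group): (5,X), (8,X), (9,X), (12,X), (17,X), (21,X), (22,X), (25,Y), (29,Y), (33,Y), (39,Y)
ranks: 5->1, 8->2, 9->3, 12->4, 17->5, 21->6, 22->7, 25->8, 29->9, 33->10, 39->11
Step 2: Rank sum for X: R1 = 1 + 2 + 3 + 4 + 5 + 6 + 7 = 28.
Step 3: U_X = R1 - n1(n1+1)/2 = 28 - 7*8/2 = 28 - 28 = 0.
       U_Y = n1*n2 - U_X = 28 - 0 = 28.
Step 4: No ties, so the exact null distribution of U (based on enumerating the C(11,7) = 330 equally likely rank assignments) gives the two-sided p-value.
Step 5: p-value = 0.006061; compare to alpha = 0.05. reject H0.

U_X = 0, p = 0.006061, reject H0 at alpha = 0.05.


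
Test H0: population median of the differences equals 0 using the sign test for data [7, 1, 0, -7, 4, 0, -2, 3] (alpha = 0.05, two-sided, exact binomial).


Step 1: Discard zero differences. Original n = 8; n_eff = number of nonzero differences = 6.
Nonzero differences (with sign): +7, +1, -7, +4, -2, +3
Step 2: Count signs: positive = 4, negative = 2.
Step 3: Under H0: P(positive) = 0.5, so the number of positives S ~ Bin(6, 0.5).
Step 4: Two-sided exact p-value = sum of Bin(6,0.5) probabilities at or below the observed probability = 0.687500.
Step 5: alpha = 0.05. fail to reject H0.

n_eff = 6, pos = 4, neg = 2, p = 0.687500, fail to reject H0.


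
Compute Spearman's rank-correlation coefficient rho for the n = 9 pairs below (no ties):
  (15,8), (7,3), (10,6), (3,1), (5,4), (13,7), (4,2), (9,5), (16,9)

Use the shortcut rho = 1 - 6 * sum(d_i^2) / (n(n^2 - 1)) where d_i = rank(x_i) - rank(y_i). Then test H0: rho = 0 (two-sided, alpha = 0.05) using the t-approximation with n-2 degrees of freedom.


Step 1: Rank x and y separately (midranks; no ties here).
rank(x): 15->8, 7->4, 10->6, 3->1, 5->3, 13->7, 4->2, 9->5, 16->9
rank(y): 8->8, 3->3, 6->6, 1->1, 4->4, 7->7, 2->2, 5->5, 9->9
Step 2: d_i = R_x(i) - R_y(i); compute d_i^2.
  (8-8)^2=0, (4-3)^2=1, (6-6)^2=0, (1-1)^2=0, (3-4)^2=1, (7-7)^2=0, (2-2)^2=0, (5-5)^2=0, (9-9)^2=0
sum(d^2) = 2.
Step 3: rho = 1 - 6*2 / (9*(9^2 - 1)) = 1 - 12/720 = 0.983333.
Step 4: Under H0, t = rho * sqrt((n-2)/(1-rho^2)) = 14.3096 ~ t(7).
Step 5: Two-sided p-value from the t-distribution with 7 df = 0.000002.
Step 6: alpha = 0.05. reject H0.

rho = 0.9833, p = 0.000002, reject H0 at alpha = 0.05.


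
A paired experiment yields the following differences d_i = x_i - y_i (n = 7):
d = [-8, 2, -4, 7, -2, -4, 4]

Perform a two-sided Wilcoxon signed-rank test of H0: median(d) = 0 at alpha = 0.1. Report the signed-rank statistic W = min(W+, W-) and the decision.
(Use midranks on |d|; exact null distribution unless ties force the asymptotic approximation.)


Step 1: Drop any zero differences (none here) and take |d_i|.
|d| = [8, 2, 4, 7, 2, 4, 4]
Step 2: Midrank |d_i| (ties get averaged ranks).
ranks: |8|->7, |2|->1.5, |4|->4, |7|->6, |2|->1.5, |4|->4, |4|->4
Step 3: Attach original signs; sum ranks with positive sign and with negative sign.
W+ = 1.5 + 6 + 4 = 11.5
W- = 7 + 4 + 1.5 + 4 = 16.5
(Check: W+ + W- = 28 should equal n(n+1)/2 = 28.)
Step 4: Test statistic W = min(W+, W-) = 11.5.
Step 5: Ties in |d|, so use the tie-corrected normal approximation.
        E[W] = n(n+1)/4 = 7*8/4 = 14.
        Tie groups: |d|=2 (t=2), |d|=4 (t=3); sum(t^3 - t) = 30.
        Var[W] = n(n+1)(2n+1)/24 - sum(t^3-t)/48 = 840/24 - 30/48 = 34.375.
        z = (W - E[W]) / sqrt(Var[W]) = (11.5 - 14) / 5.8630 = -0.4264.
        Two-sided p = 2*Phi(z) = 0.669815.
Step 6: alpha = 0.1. fail to reject H0.

W+ = 11.5, W- = 16.5, W = min = 11.5, p = 0.669815, fail to reject H0.


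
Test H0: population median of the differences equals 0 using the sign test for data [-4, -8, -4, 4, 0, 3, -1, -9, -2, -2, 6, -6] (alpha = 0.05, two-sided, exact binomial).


Step 1: Discard zero differences. Original n = 12; n_eff = number of nonzero differences = 11.
Nonzero differences (with sign): -4, -8, -4, +4, +3, -1, -9, -2, -2, +6, -6
Step 2: Count signs: positive = 3, negative = 8.
Step 3: Under H0: P(positive) = 0.5, so the number of positives S ~ Bin(11, 0.5).
Step 4: Two-sided exact p-value = sum of Bin(11,0.5) probabilities at or below the observed probability = 0.226562.
Step 5: alpha = 0.05. fail to reject H0.

n_eff = 11, pos = 3, neg = 8, p = 0.226562, fail to reject H0.


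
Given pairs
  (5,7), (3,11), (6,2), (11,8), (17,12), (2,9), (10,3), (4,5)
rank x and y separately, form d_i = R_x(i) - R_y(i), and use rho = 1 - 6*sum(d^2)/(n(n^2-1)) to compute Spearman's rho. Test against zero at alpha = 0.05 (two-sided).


Step 1: Rank x and y separately (midranks; no ties here).
rank(x): 5->4, 3->2, 6->5, 11->7, 17->8, 2->1, 10->6, 4->3
rank(y): 7->4, 11->7, 2->1, 8->5, 12->8, 9->6, 3->2, 5->3
Step 2: d_i = R_x(i) - R_y(i); compute d_i^2.
  (4-4)^2=0, (2-7)^2=25, (5-1)^2=16, (7-5)^2=4, (8-8)^2=0, (1-6)^2=25, (6-2)^2=16, (3-3)^2=0
sum(d^2) = 86.
Step 3: rho = 1 - 6*86 / (8*(8^2 - 1)) = 1 - 516/504 = -0.023810.
Step 4: Under H0, t = rho * sqrt((n-2)/(1-rho^2)) = -0.0583 ~ t(6).
Step 5: Two-sided p-value from the t-distribution with 6 df = 0.955374.
Step 6: alpha = 0.05. fail to reject H0.

rho = -0.0238, p = 0.955374, fail to reject H0 at alpha = 0.05.


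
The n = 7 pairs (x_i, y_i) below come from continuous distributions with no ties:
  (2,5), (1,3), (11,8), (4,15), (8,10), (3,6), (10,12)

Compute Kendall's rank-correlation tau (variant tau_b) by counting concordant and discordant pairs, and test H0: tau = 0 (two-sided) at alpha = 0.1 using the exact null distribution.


Step 1: Enumerate the 21 unordered pairs (i,j) with i<j and classify each by sign(x_j-x_i) * sign(y_j-y_i).
  (1,2):dx=-1,dy=-2->C; (1,3):dx=+9,dy=+3->C; (1,4):dx=+2,dy=+10->C; (1,5):dx=+6,dy=+5->C
  (1,6):dx=+1,dy=+1->C; (1,7):dx=+8,dy=+7->C; (2,3):dx=+10,dy=+5->C; (2,4):dx=+3,dy=+12->C
  (2,5):dx=+7,dy=+7->C; (2,6):dx=+2,dy=+3->C; (2,7):dx=+9,dy=+9->C; (3,4):dx=-7,dy=+7->D
  (3,5):dx=-3,dy=+2->D; (3,6):dx=-8,dy=-2->C; (3,7):dx=-1,dy=+4->D; (4,5):dx=+4,dy=-5->D
  (4,6):dx=-1,dy=-9->C; (4,7):dx=+6,dy=-3->D; (5,6):dx=-5,dy=-4->C; (5,7):dx=+2,dy=+2->C
  (6,7):dx=+7,dy=+6->C
Step 2: C = 16, D = 5, total pairs = 21.
Step 3: tau = (C - D)/(n(n-1)/2) = (16 - 5)/21 = 0.523810.
Step 4: Exact two-sided p-value (enumerate n! = 5040 permutations of y under H0): p = 0.136111.
Step 5: alpha = 0.1. fail to reject H0.

tau_b = 0.5238 (C=16, D=5), p = 0.136111, fail to reject H0.


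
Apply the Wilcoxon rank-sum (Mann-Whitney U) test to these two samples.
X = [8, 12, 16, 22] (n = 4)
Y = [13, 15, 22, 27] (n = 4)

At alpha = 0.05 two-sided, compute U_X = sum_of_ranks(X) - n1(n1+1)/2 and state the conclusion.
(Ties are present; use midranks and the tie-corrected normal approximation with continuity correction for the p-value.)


Step 1: Combine and sort all 8 observations; assign midranks.
sorted (value, group): (8,X), (12,X), (13,Y), (15,Y), (16,X), (22,X), (22,Y), (27,Y)
ranks: 8->1, 12->2, 13->3, 15->4, 16->5, 22->6.5, 22->6.5, 27->8
Step 2: Rank sum for X: R1 = 1 + 2 + 5 + 6.5 = 14.5.
Step 3: U_X = R1 - n1(n1+1)/2 = 14.5 - 4*5/2 = 14.5 - 10 = 4.5.
       U_Y = n1*n2 - U_X = 16 - 4.5 = 11.5.
Step 4: Ties are present, so use the tie-corrected normal approximation (with continuity correction) for the p-value.
Step 5: p-value = 0.383630; compare to alpha = 0.05. fail to reject H0.

U_X = 4.5, p = 0.383630, fail to reject H0 at alpha = 0.05.


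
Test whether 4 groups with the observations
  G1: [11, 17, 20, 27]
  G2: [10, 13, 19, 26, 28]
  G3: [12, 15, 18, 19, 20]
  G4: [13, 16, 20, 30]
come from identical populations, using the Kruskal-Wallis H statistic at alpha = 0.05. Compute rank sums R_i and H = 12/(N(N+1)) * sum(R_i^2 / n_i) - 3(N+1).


Step 1: Combine all N = 18 observations and assign midranks.
sorted (value, group, rank): (10,G2,1), (11,G1,2), (12,G3,3), (13,G2,4.5), (13,G4,4.5), (15,G3,6), (16,G4,7), (17,G1,8), (18,G3,9), (19,G2,10.5), (19,G3,10.5), (20,G1,13), (20,G3,13), (20,G4,13), (26,G2,15), (27,G1,16), (28,G2,17), (30,G4,18)
Step 2: Sum ranks within each group.
R_1 = 39 (n_1 = 4)
R_2 = 48 (n_2 = 5)
R_3 = 41.5 (n_3 = 5)
R_4 = 42.5 (n_4 = 4)
Step 3: H = 12/(N(N+1)) * sum(R_i^2/n_i) - 3(N+1)
     = 12/(18*19) * (39^2/4 + 48^2/5 + 41.5^2/5 + 42.5^2/4) - 3*19
     = 0.035088 * 1637.06 - 57
     = 0.440789.
Step 4: Ties present; correction factor C = 1 - 36/(18^3 - 18) = 0.993808. Corrected H = 0.440789 / 0.993808 = 0.443536.
Step 5: Under H0, H ~ chi^2(3); p-value = 0.931109.
Step 6: alpha = 0.05. fail to reject H0.

H = 0.4435, df = 3, p = 0.931109, fail to reject H0.


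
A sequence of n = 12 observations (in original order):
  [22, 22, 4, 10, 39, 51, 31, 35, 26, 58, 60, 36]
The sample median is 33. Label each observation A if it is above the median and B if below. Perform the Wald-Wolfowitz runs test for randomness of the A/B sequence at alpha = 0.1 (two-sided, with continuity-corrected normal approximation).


Step 1: Compute median = 33; label A = above, B = below.
Labels in order: BBBBAABABAAA  (n_A = 6, n_B = 6)
Step 2: Count runs R = 6.
Step 3: Under H0 (random ordering), E[R] = 2*n_A*n_B/(n_A+n_B) + 1 = 2*6*6/12 + 1 = 7.0000.
        Var[R] = 2*n_A*n_B*(2*n_A*n_B - n_A - n_B) / ((n_A+n_B)^2 * (n_A+n_B-1)) = 4320/1584 = 2.7273.
        SD[R] = 1.6514.
Step 4: Continuity-corrected z = (R + 0.5 - E[R]) / SD[R] = (6 + 0.5 - 7.0000) / 1.6514 = -0.3028.
Step 5: Two-sided p-value via normal approximation = 2*(1 - Phi(|z|)) = 0.762069.
Step 6: alpha = 0.1. fail to reject H0.

R = 6, z = -0.3028, p = 0.762069, fail to reject H0.


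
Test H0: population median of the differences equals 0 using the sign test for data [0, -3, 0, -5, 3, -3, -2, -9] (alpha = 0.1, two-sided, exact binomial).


Step 1: Discard zero differences. Original n = 8; n_eff = number of nonzero differences = 6.
Nonzero differences (with sign): -3, -5, +3, -3, -2, -9
Step 2: Count signs: positive = 1, negative = 5.
Step 3: Under H0: P(positive) = 0.5, so the number of positives S ~ Bin(6, 0.5).
Step 4: Two-sided exact p-value = sum of Bin(6,0.5) probabilities at or below the observed probability = 0.218750.
Step 5: alpha = 0.1. fail to reject H0.

n_eff = 6, pos = 1, neg = 5, p = 0.218750, fail to reject H0.


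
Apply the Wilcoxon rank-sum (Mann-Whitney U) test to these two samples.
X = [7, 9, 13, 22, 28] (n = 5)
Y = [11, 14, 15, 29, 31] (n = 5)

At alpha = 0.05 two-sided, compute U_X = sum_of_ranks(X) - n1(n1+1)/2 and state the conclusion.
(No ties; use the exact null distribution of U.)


Step 1: Combine and sort all 10 observations; assign midranks.
sorted (value, group): (7,X), (9,X), (11,Y), (13,X), (14,Y), (15,Y), (22,X), (28,X), (29,Y), (31,Y)
ranks: 7->1, 9->2, 11->3, 13->4, 14->5, 15->6, 22->7, 28->8, 29->9, 31->10
Step 2: Rank sum for X: R1 = 1 + 2 + 4 + 7 + 8 = 22.
Step 3: U_X = R1 - n1(n1+1)/2 = 22 - 5*6/2 = 22 - 15 = 7.
       U_Y = n1*n2 - U_X = 25 - 7 = 18.
Step 4: No ties, so the exact null distribution of U (based on enumerating the C(10,5) = 252 equally likely rank assignments) gives the two-sided p-value.
Step 5: p-value = 0.309524; compare to alpha = 0.05. fail to reject H0.

U_X = 7, p = 0.309524, fail to reject H0 at alpha = 0.05.


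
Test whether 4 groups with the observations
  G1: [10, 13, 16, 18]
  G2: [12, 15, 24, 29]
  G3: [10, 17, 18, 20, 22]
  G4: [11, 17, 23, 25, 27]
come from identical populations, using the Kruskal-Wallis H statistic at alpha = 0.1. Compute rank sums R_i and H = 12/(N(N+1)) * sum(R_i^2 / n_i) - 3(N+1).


Step 1: Combine all N = 18 observations and assign midranks.
sorted (value, group, rank): (10,G1,1.5), (10,G3,1.5), (11,G4,3), (12,G2,4), (13,G1,5), (15,G2,6), (16,G1,7), (17,G3,8.5), (17,G4,8.5), (18,G1,10.5), (18,G3,10.5), (20,G3,12), (22,G3,13), (23,G4,14), (24,G2,15), (25,G4,16), (27,G4,17), (29,G2,18)
Step 2: Sum ranks within each group.
R_1 = 24 (n_1 = 4)
R_2 = 43 (n_2 = 4)
R_3 = 45.5 (n_3 = 5)
R_4 = 58.5 (n_4 = 5)
Step 3: H = 12/(N(N+1)) * sum(R_i^2/n_i) - 3(N+1)
     = 12/(18*19) * (24^2/4 + 43^2/4 + 45.5^2/5 + 58.5^2/5) - 3*19
     = 0.035088 * 1704.75 - 57
     = 2.815789.
Step 4: Ties present; correction factor C = 1 - 18/(18^3 - 18) = 0.996904. Corrected H = 2.815789 / 0.996904 = 2.824534.
Step 5: Under H0, H ~ chi^2(3); p-value = 0.419477.
Step 6: alpha = 0.1. fail to reject H0.

H = 2.8245, df = 3, p = 0.419477, fail to reject H0.


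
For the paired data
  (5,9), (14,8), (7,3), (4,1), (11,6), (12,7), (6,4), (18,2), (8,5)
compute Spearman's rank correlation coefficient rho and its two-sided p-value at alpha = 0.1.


Step 1: Rank x and y separately (midranks; no ties here).
rank(x): 5->2, 14->8, 7->4, 4->1, 11->6, 12->7, 6->3, 18->9, 8->5
rank(y): 9->9, 8->8, 3->3, 1->1, 6->6, 7->7, 4->4, 2->2, 5->5
Step 2: d_i = R_x(i) - R_y(i); compute d_i^2.
  (2-9)^2=49, (8-8)^2=0, (4-3)^2=1, (1-1)^2=0, (6-6)^2=0, (7-7)^2=0, (3-4)^2=1, (9-2)^2=49, (5-5)^2=0
sum(d^2) = 100.
Step 3: rho = 1 - 6*100 / (9*(9^2 - 1)) = 1 - 600/720 = 0.166667.
Step 4: Under H0, t = rho * sqrt((n-2)/(1-rho^2)) = 0.4472 ~ t(7).
Step 5: Two-sided p-value from the t-distribution with 7 df = 0.668231.
Step 6: alpha = 0.1. fail to reject H0.

rho = 0.1667, p = 0.668231, fail to reject H0 at alpha = 0.1.


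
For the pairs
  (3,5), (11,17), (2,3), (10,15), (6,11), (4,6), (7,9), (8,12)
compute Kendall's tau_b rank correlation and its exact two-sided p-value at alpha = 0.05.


Step 1: Enumerate the 28 unordered pairs (i,j) with i<j and classify each by sign(x_j-x_i) * sign(y_j-y_i).
  (1,2):dx=+8,dy=+12->C; (1,3):dx=-1,dy=-2->C; (1,4):dx=+7,dy=+10->C; (1,5):dx=+3,dy=+6->C
  (1,6):dx=+1,dy=+1->C; (1,7):dx=+4,dy=+4->C; (1,8):dx=+5,dy=+7->C; (2,3):dx=-9,dy=-14->C
  (2,4):dx=-1,dy=-2->C; (2,5):dx=-5,dy=-6->C; (2,6):dx=-7,dy=-11->C; (2,7):dx=-4,dy=-8->C
  (2,8):dx=-3,dy=-5->C; (3,4):dx=+8,dy=+12->C; (3,5):dx=+4,dy=+8->C; (3,6):dx=+2,dy=+3->C
  (3,7):dx=+5,dy=+6->C; (3,8):dx=+6,dy=+9->C; (4,5):dx=-4,dy=-4->C; (4,6):dx=-6,dy=-9->C
  (4,7):dx=-3,dy=-6->C; (4,8):dx=-2,dy=-3->C; (5,6):dx=-2,dy=-5->C; (5,7):dx=+1,dy=-2->D
  (5,8):dx=+2,dy=+1->C; (6,7):dx=+3,dy=+3->C; (6,8):dx=+4,dy=+6->C; (7,8):dx=+1,dy=+3->C
Step 2: C = 27, D = 1, total pairs = 28.
Step 3: tau = (C - D)/(n(n-1)/2) = (27 - 1)/28 = 0.928571.
Step 4: Exact two-sided p-value (enumerate n! = 40320 permutations of y under H0): p = 0.000397.
Step 5: alpha = 0.05. reject H0.

tau_b = 0.9286 (C=27, D=1), p = 0.000397, reject H0.


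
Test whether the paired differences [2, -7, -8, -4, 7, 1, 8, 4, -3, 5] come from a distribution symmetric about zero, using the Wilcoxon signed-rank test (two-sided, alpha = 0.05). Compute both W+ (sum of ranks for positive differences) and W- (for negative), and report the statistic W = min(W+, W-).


Step 1: Drop any zero differences (none here) and take |d_i|.
|d| = [2, 7, 8, 4, 7, 1, 8, 4, 3, 5]
Step 2: Midrank |d_i| (ties get averaged ranks).
ranks: |2|->2, |7|->7.5, |8|->9.5, |4|->4.5, |7|->7.5, |1|->1, |8|->9.5, |4|->4.5, |3|->3, |5|->6
Step 3: Attach original signs; sum ranks with positive sign and with negative sign.
W+ = 2 + 7.5 + 1 + 9.5 + 4.5 + 6 = 30.5
W- = 7.5 + 9.5 + 4.5 + 3 = 24.5
(Check: W+ + W- = 55 should equal n(n+1)/2 = 55.)
Step 4: Test statistic W = min(W+, W-) = 24.5.
Step 5: Ties in |d|, so use the tie-corrected normal approximation.
        E[W] = n(n+1)/4 = 10*11/4 = 27.5.
        Tie groups: |d|=4 (t=2), |d|=7 (t=2), |d|=8 (t=2); sum(t^3 - t) = 18.
        Var[W] = n(n+1)(2n+1)/24 - sum(t^3-t)/48 = 2310/24 - 18/48 = 95.875.
        z = (W - E[W]) / sqrt(Var[W]) = (24.5 - 27.5) / 9.7916 = -0.3064.
        Two-sided p = 2*Phi(z) = 0.759311.
Step 6: alpha = 0.05. fail to reject H0.

W+ = 30.5, W- = 24.5, W = min = 24.5, p = 0.759311, fail to reject H0.


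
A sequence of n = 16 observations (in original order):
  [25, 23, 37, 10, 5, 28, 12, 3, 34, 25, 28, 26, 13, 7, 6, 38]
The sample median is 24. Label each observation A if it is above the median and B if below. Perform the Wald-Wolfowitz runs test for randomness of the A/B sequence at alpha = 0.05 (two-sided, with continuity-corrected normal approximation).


Step 1: Compute median = 24; label A = above, B = below.
Labels in order: ABABBABBAAAABBBA  (n_A = 8, n_B = 8)
Step 2: Count runs R = 9.
Step 3: Under H0 (random ordering), E[R] = 2*n_A*n_B/(n_A+n_B) + 1 = 2*8*8/16 + 1 = 9.0000.
        Var[R] = 2*n_A*n_B*(2*n_A*n_B - n_A - n_B) / ((n_A+n_B)^2 * (n_A+n_B-1)) = 14336/3840 = 3.7333.
        SD[R] = 1.9322.
Step 4: R = E[R], so z = 0 with no continuity correction.
Step 5: Two-sided p-value via normal approximation = 2*(1 - Phi(|z|)) = 1.000000.
Step 6: alpha = 0.05. fail to reject H0.

R = 9, z = 0.0000, p = 1.000000, fail to reject H0.
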